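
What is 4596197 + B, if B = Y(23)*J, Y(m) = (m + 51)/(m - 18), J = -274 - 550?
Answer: 22920009/5 ≈ 4.5840e+6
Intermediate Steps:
J = -824
Y(m) = (51 + m)/(-18 + m)
B = -60976/5 (B = ((51 + 23)/(-18 + 23))*(-824) = (74/5)*(-824) = -60976/5 ≈ -12195.)
4596197 + B = 4596197 - 60976/5 = 22920009/5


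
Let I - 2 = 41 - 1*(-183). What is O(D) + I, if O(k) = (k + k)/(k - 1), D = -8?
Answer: 2050/9 ≈ 227.78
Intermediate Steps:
O(k) = 2*k/(-1 + k) (O(k) = (2*k)/(-1 + k) = 2*k/(-1 + k))
I = 226 (I = 2 + (41 - 1*(-183)) = 2 + (41 + 183) = 2 + 224 = 226)
O(D) + I = 2*(-8)/(-1 - 8) + 226 = 2*(-8)/(-9) + 226 = 2*(-8)*(-⅑) + 226 = 16/9 + 226 = 2050/9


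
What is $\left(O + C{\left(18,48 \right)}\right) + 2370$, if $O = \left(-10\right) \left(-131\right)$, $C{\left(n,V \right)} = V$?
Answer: $3728$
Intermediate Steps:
$O = 1310$
$\left(O + C{\left(18,48 \right)}\right) + 2370 = \left(1310 + 48\right) + 2370 = 1358 + 2370 = 3728$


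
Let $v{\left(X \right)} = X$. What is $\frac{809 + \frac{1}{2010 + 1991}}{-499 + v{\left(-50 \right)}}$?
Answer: $- \frac{3236810}{2196549} \approx -1.4736$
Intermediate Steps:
$\frac{809 + \frac{1}{2010 + 1991}}{-499 + v{\left(-50 \right)}} = \frac{809 + \frac{1}{2010 + 1991}}{-499 - 50} = \frac{809 + \frac{1}{4001}}{-549} = \left(809 + \frac{1}{4001}\right) \left(- \frac{1}{549}\right) = \frac{3236810}{4001} \left(- \frac{1}{549}\right) = - \frac{3236810}{2196549}$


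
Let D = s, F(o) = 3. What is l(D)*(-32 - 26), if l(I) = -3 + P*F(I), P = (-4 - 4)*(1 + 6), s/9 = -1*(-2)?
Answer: 9918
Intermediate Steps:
s = 18 (s = 9*(-1*(-2)) = 9*2 = 18)
D = 18
P = -56 (P = -8*7 = -56)
l(I) = -171 (l(I) = -3 - 56*3 = -3 - 168 = -171)
l(D)*(-32 - 26) = -171*(-32 - 26) = -171*(-58) = 9918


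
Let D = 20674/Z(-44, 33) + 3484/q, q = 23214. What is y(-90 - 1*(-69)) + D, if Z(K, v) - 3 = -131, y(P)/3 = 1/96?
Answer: -119846857/742848 ≈ -161.33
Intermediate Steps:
y(P) = 1/32 (y(P) = 3/96 = 3*(1/96) = 1/32)
Z(K, v) = -128 (Z(K, v) = 3 - 131 = -128)
D = -119870071/742848 (D = 20674/(-128) + 3484/23214 = 20674*(-1/128) + 3484*(1/23214) = -10337/64 + 1742/11607 = -119870071/742848 ≈ -161.37)
y(-90 - 1*(-69)) + D = 1/32 - 119870071/742848 = -119846857/742848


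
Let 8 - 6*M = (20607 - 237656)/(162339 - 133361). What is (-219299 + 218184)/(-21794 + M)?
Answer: 193862820/3788830319 ≈ 0.051167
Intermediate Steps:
M = 448873/173868 (M = 4/3 - (20607 - 237656)/(6*(162339 - 133361)) = 4/3 - (-217049)/(6*28978) = 4/3 - 1/6*(-217049/28978) = 4/3 + 217049/173868 = 448873/173868 ≈ 2.5817)
(-219299 + 218184)/(-21794 + M) = (-219299 + 218184)/(-21794 + 448873/173868) = -1115/(-3788830319/173868) = -1115*(-173868/3788830319) = 193862820/3788830319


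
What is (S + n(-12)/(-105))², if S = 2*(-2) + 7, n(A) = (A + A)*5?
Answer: 841/49 ≈ 17.163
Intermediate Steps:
n(A) = 10*A (n(A) = (2*A)*5 = 10*A)
S = 3 (S = -4 + 7 = 3)
(S + n(-12)/(-105))² = (3 + (10*(-12))/(-105))² = (3 - 120*(-1/105))² = (3 + 8/7)² = (29/7)² = 841/49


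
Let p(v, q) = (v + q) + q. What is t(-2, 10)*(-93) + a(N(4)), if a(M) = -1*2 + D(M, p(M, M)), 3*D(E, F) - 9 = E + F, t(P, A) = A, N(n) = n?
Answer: -2771/3 ≈ -923.67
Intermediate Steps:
p(v, q) = v + 2*q (p(v, q) = (q + v) + q = v + 2*q)
D(E, F) = 3 + E/3 + F/3 (D(E, F) = 3 + (E + F)/3 = 3 + (E/3 + F/3) = 3 + E/3 + F/3)
a(M) = 1 + 4*M/3 (a(M) = -1*2 + (3 + M/3 + (M + 2*M)/3) = -2 + (3 + M/3 + (3*M)/3) = -2 + (3 + M/3 + M) = -2 + (3 + 4*M/3) = 1 + 4*M/3)
t(-2, 10)*(-93) + a(N(4)) = 10*(-93) + (1 + (4/3)*4) = -930 + (1 + 16/3) = -930 + 19/3 = -2771/3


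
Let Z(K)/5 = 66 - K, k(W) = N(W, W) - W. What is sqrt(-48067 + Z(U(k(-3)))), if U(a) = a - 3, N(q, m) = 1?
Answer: I*sqrt(47742) ≈ 218.5*I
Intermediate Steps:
k(W) = 1 - W
U(a) = -3 + a
Z(K) = 330 - 5*K (Z(K) = 5*(66 - K) = 330 - 5*K)
sqrt(-48067 + Z(U(k(-3)))) = sqrt(-48067 + (330 - 5*(-3 + (1 - 1*(-3))))) = sqrt(-48067 + (330 - 5*(-3 + (1 + 3)))) = sqrt(-48067 + (330 - 5*(-3 + 4))) = sqrt(-48067 + (330 - 5*1)) = sqrt(-48067 + (330 - 5)) = sqrt(-48067 + 325) = sqrt(-47742) = I*sqrt(47742)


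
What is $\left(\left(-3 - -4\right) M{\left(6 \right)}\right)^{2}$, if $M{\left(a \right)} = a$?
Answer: $36$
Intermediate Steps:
$\left(\left(-3 - -4\right) M{\left(6 \right)}\right)^{2} = \left(\left(-3 - -4\right) 6\right)^{2} = \left(\left(-3 + 4\right) 6\right)^{2} = \left(1 \cdot 6\right)^{2} = 6^{2} = 36$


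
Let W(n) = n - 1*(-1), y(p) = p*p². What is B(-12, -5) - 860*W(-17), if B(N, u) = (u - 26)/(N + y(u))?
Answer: 1885151/137 ≈ 13760.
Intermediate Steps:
y(p) = p³
B(N, u) = (-26 + u)/(N + u³) (B(N, u) = (u - 26)/(N + u³) = (-26 + u)/(N + u³))
W(n) = 1 + n (W(n) = n + 1 = 1 + n)
B(-12, -5) - 860*W(-17) = (-26 - 5)/(-12 + (-5)³) - 860*(1 - 17) = -31/(-12 - 125) - 860*(-16) = -31/(-137) + 13760 = -1/137*(-31) + 13760 = 31/137 + 13760 = 1885151/137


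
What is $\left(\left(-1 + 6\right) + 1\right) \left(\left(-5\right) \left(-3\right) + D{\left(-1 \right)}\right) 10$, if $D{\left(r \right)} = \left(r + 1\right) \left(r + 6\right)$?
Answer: $900$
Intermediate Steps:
$D{\left(r \right)} = \left(1 + r\right) \left(6 + r\right)$
$\left(\left(-1 + 6\right) + 1\right) \left(\left(-5\right) \left(-3\right) + D{\left(-1 \right)}\right) 10 = \left(\left(-1 + 6\right) + 1\right) \left(\left(-5\right) \left(-3\right) + \left(6 + \left(-1\right)^{2} + 7 \left(-1\right)\right)\right) 10 = \left(5 + 1\right) \left(15 + \left(6 + 1 - 7\right)\right) 10 = 6 \left(15 + 0\right) 10 = 6 \cdot 15 \cdot 10 = 90 \cdot 10 = 900$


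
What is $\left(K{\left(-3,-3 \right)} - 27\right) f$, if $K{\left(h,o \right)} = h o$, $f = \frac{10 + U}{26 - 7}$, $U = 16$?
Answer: $- \frac{468}{19} \approx -24.632$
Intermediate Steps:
$f = \frac{26}{19}$ ($f = \frac{10 + 16}{26 - 7} = \frac{26}{19} \approx 1.3684$)
$\left(K{\left(-3,-3 \right)} - 27\right) f = \left(\left(-3\right) \left(-3\right) - 27\right) \frac{26}{19} = \left(9 - 27\right) \frac{26}{19} = \left(-18\right) \frac{26}{19} = - \frac{468}{19}$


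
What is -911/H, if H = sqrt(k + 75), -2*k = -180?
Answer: -911*sqrt(165)/165 ≈ -70.921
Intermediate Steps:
k = 90 (k = -1/2*(-180) = 90)
H = sqrt(165) (H = sqrt(90 + 75) = sqrt(165) ≈ 12.845)
-911/H = -911*sqrt(165)/165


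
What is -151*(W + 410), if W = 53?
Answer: -69913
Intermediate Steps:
-151*(W + 410) = -151*(53 + 410) = -151*463 = -69913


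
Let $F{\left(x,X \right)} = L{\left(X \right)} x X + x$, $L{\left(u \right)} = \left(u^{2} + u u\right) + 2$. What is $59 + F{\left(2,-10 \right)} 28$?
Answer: $-113005$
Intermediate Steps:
$L{\left(u \right)} = 2 + 2 u^{2}$ ($L{\left(u \right)} = \left(u^{2} + u^{2}\right) + 2 = 2 u^{2} + 2 = 2 + 2 u^{2}$)
$F{\left(x,X \right)} = x + X x \left(2 + 2 X^{2}\right)$ ($F{\left(x,X \right)} = \left(2 + 2 X^{2}\right) x X + x = x \left(2 + 2 X^{2}\right) X + x = X x \left(2 + 2 X^{2}\right) + x = x + X x \left(2 + 2 X^{2}\right)$)
$59 + F{\left(2,-10 \right)} 28 = 59 + 2 \left(1 + 2 \left(-10\right) \left(1 + \left(-10\right)^{2}\right)\right) 28 = 59 + 2 \left(1 + 2 \left(-10\right) \left(1 + 100\right)\right) 28 = 59 + 2 \left(1 + 2 \left(-10\right) 101\right) 28 = 59 + 2 \left(1 - 2020\right) 28 = 59 + 2 \left(-2019\right) 28 = 59 - 113064 = -113005$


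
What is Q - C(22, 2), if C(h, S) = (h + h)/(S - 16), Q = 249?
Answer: 1765/7 ≈ 252.14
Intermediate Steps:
C(h, S) = 2*h/(-16 + S) (C(h, S) = (2*h)/(-16 + S) = 2*h/(-16 + S))
Q - C(22, 2) = 249 - 2*22/(-16 + 2) = 249 - 2*22/(-14) = 249 - 2*22*(-1)/14 = 249 - 1*(-22/7) = 249 + 22/7 = 1765/7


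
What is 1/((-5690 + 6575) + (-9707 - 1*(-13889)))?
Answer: 1/5067 ≈ 0.00019736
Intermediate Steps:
1/((-5690 + 6575) + (-9707 - 1*(-13889))) = 1/(885 + (-9707 + 13889)) = 1/(885 + 4182) = 1/5067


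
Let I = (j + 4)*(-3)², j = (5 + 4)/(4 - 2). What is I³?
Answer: 3581577/8 ≈ 4.4770e+5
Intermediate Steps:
j = 9/2 ≈ 4.5000
I = 153/2 (I = (9/2 + 4)*(-3)² = (17/2)*9 = 153/2 ≈ 76.500)
I³ = (153/2)³ = 3581577/8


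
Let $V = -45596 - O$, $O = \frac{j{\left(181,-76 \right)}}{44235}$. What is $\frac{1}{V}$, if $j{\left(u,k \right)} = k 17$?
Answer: $- \frac{44235}{2016937768} \approx -2.1932 \cdot 10^{-5}$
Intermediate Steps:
$j{\left(u,k \right)} = 17 k$
$O = - \frac{1292}{44235}$ ($O = \frac{17 \left(-76\right)}{44235} = \left(-1292\right) \frac{1}{44235} = - \frac{1292}{44235} \approx -0.029208$)
$V = - \frac{2016937768}{44235}$ ($V = -45596 - - \frac{1292}{44235} = -45596 + \frac{1292}{44235} = - \frac{2016937768}{44235} \approx -45596.0$)
$\frac{1}{V} = \frac{1}{- \frac{2016937768}{44235}} = - \frac{44235}{2016937768}$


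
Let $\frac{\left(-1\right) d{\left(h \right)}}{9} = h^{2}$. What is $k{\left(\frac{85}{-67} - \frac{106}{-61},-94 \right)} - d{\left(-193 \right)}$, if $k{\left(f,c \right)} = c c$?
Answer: $344077$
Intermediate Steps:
$k{\left(f,c \right)} = c^{2}$
$d{\left(h \right)} = - 9 h^{2}$
$k{\left(\frac{85}{-67} - \frac{106}{-61},-94 \right)} - d{\left(-193 \right)} = \left(-94\right)^{2} - - 9 \left(-193\right)^{2} = 8836 - \left(-9\right) 37249 = 8836 - -335241 = 8836 + 335241 = 344077$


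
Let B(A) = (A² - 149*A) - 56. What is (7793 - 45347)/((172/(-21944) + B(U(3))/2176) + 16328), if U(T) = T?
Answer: -112075556736/48728321039 ≈ -2.3000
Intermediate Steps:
B(A) = -56 + A² - 149*A
(7793 - 45347)/((172/(-21944) + B(U(3))/2176) + 16328) = (7793 - 45347)/((172/(-21944) + (-56 + 3² - 149*3)/2176) + 16328) = -37554/((172*(-1/21944) + (-56 + 9 - 447)*(1/2176)) + 16328) = -37554/((-43/5486 - 494*1/2176) + 16328) = -37554/((-43/5486 - 247/1088) + 16328) = -37554/(-700913/2984384 + 16328) = -37554/48728321039/2984384 = -37554*2984384/48728321039 = -112075556736/48728321039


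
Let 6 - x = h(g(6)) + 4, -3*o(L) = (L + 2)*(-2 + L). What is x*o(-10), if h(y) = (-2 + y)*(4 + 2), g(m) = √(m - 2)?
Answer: -64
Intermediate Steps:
g(m) = √(-2 + m)
h(y) = -12 + 6*y (h(y) = (-2 + y)*6 = -12 + 6*y)
o(L) = -(-2 + L)*(2 + L)/3 (o(L) = -(L + 2)*(-2 + L)/3 = -(2 + L)*(-2 + L)/3 = -(-2 + L)*(2 + L)/3)
x = 2 (x = 6 - ((-12 + 6*√(-2 + 6)) + 4) = 6 - ((-12 + 6*√4) + 4) = 6 - ((-12 + 6*2) + 4) = 6 - ((-12 + 12) + 4) = 6 - (0 + 4) = 6 - 1*4 = 6 - 4 = 2)
x*o(-10) = 2*(4/3 - ⅓*(-10)²) = 2*(4/3 - ⅓*100) = 2*(4/3 - 100/3) = 2*(-32) = -64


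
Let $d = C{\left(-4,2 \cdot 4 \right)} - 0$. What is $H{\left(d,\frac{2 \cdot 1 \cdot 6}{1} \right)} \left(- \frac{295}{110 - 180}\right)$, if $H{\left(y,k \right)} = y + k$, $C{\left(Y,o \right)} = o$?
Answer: $\frac{590}{7} \approx 84.286$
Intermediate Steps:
$d = 8$ ($d = 2 \cdot 4 - 0 = 8 + 0 = 8$)
$H{\left(y,k \right)} = k + y$
$H{\left(d,\frac{2 \cdot 1 \cdot 6}{1} \right)} \left(- \frac{295}{110 - 180}\right) = \left(\frac{2 \cdot 1 \cdot 6}{1} + 8\right) \left(- \frac{295}{110 - 180}\right) = \left(2 \cdot 6 \cdot 1 + 8\right) \left(- \frac{295}{-70}\right) = \left(12 \cdot 1 + 8\right) \left(\left(-295\right) \left(- \frac{1}{70}\right)\right) = \left(12 + 8\right) \frac{59}{14} = 20 \cdot \frac{59}{14} = \frac{590}{7}$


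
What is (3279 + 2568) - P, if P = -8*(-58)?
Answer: 5383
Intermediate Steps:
P = 464
(3279 + 2568) - P = (3279 + 2568) - 1*464 = 5847 - 464 = 5383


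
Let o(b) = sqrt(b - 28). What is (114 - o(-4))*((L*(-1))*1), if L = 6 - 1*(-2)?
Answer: -912 + 32*I*sqrt(2) ≈ -912.0 + 45.255*I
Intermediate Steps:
L = 8 (L = 6 + 2 = 8)
o(b) = sqrt(-28 + b)
(114 - o(-4))*((L*(-1))*1) = (114 - sqrt(-28 - 4))*((8*(-1))*1) = (114 - sqrt(-32))*(-8*1) = (114 - 4*I*sqrt(2))*(-8) = -912 + 32*I*sqrt(2)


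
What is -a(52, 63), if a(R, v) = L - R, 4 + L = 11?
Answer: 45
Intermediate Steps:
L = 7 (L = -4 + 11 = 7)
a(R, v) = 7 - R
-a(52, 63) = -(7 - 1*52) = -(7 - 52) = -1*(-45) = 45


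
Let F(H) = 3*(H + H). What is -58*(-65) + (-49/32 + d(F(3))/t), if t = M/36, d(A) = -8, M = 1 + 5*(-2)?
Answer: 121615/32 ≈ 3800.5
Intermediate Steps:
M = -9 (M = 1 - 10 = -9)
F(H) = 6*H (F(H) = 3*(2*H) = 6*H)
t = -1/4 (t = -9/36 = -9*1/36 = -1/4 ≈ -0.25000)
-58*(-65) + (-49/32 + d(F(3))/t) = -58*(-65) + (-49/32 - 8/(-1/4)) = 3770 + (-49*1/32 - 8*(-4)) = 3770 + (-49/32 + 32) = 3770 + 975/32 = 121615/32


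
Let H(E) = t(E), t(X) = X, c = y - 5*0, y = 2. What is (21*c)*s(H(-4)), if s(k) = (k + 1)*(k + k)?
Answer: 1008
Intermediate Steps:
c = 2 (c = 2 - 5*0 = 2 + 0 = 2)
H(E) = E
s(k) = 2*k*(1 + k) (s(k) = (1 + k)*(2*k) = 2*k*(1 + k))
(21*c)*s(H(-4)) = (21*2)*(2*(-4)*(1 - 4)) = 42*(2*(-4)*(-3)) = 42*24 = 1008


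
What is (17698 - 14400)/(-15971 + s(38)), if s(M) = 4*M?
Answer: -3298/15819 ≈ -0.20848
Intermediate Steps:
(17698 - 14400)/(-15971 + s(38)) = (17698 - 14400)/(-15971 + 4*38) = 3298/(-15971 + 152) = 3298/(-15819) = 3298*(-1/15819) = -3298/15819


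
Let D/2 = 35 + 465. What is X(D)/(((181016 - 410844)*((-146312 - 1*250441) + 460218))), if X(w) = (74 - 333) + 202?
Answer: 19/4862011340 ≈ 3.9079e-9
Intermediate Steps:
D = 1000 (D = 2*(35 + 465) = 2*500 = 1000)
X(w) = -57 (X(w) = -259 + 202 = -57)
X(D)/(((181016 - 410844)*((-146312 - 1*250441) + 460218))) = -57*1/((181016 - 410844)*((-146312 - 1*250441) + 460218)) = -57*(-1/(229828*((-146312 - 250441) + 460218))) = -57*(-1/(229828*(-396753 + 460218))) = -57/((-229828*63465)) = -57/(-14586034020) = -57*(-1/14586034020) = 19/4862011340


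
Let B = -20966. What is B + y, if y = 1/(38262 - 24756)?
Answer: -283166795/13506 ≈ -20966.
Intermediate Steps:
y = 1/13506 ≈ 7.4041e-5
B + y = -20966 + 1/13506 = -283166795/13506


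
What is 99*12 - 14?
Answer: 1174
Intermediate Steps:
99*12 - 14 = 1188 - 14 = 1174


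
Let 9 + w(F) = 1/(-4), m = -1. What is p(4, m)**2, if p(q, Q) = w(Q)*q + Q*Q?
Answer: 1296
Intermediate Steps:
w(F) = -37/4 (w(F) = -9 + 1/(-4) = -9 - 1/4 = -37/4)
p(q, Q) = Q**2 - 37*q/4 (p(q, Q) = -37*q/4 + Q*Q = -37*q/4 + Q**2 = Q**2 - 37*q/4)
p(4, m)**2 = ((-1)**2 - 37/4*4)**2 = (1 - 37)**2 = (-36)**2 = 1296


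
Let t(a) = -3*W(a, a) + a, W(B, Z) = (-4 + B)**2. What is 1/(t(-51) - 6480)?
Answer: -1/15606 ≈ -6.4078e-5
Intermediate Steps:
t(a) = a - 3*(-4 + a)**2 (t(a) = -3*(-4 + a)**2 + a = a - 3*(-4 + a)**2)
1/(t(-51) - 6480) = 1/((-51 - 3*(-4 - 51)**2) - 6480) = 1/((-51 - 3*(-55)**2) - 6480) = 1/((-51 - 3*3025) - 6480) = 1/((-51 - 9075) - 6480) = 1/(-9126 - 6480) = 1/(-15606) = -1/15606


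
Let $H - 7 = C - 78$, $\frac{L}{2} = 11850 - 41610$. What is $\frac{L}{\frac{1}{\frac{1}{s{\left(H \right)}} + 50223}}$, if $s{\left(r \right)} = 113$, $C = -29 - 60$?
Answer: $- \frac{337787904000}{113} \approx -2.9893 \cdot 10^{9}$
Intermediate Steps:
$L = -59520$ ($L = 2 \left(11850 - 41610\right) = 2 \left(-29760\right) = -59520$)
$C = -89$
$H = -160$ ($H = 7 - 167 = -160$)
$\frac{L}{\frac{1}{\frac{1}{s{\left(H \right)}} + 50223}} = - \frac{59520}{\frac{1}{\frac{1}{113} + 50223}} = - \frac{59520}{\frac{1}{\frac{5675200}{113}}} = - \frac{59520}{\frac{113}{5675200}} = \left(-59520\right) \frac{5675200}{113} = - \frac{337787904000}{113}$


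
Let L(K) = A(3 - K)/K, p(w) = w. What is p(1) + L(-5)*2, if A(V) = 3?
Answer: -1/5 ≈ -0.20000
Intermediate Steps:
L(K) = 3/K
p(1) + L(-5)*2 = 1 + (3/(-5))*2 = 1 + (3*(-1/5))*2 = 1 - 3/5*2 = 1 - 6/5 = -1/5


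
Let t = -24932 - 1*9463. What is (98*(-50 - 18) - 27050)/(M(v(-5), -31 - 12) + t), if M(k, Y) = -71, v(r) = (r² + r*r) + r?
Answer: 16857/17233 ≈ 0.97818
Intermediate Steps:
v(r) = r + 2*r² (v(r) = (r² + r²) + r = 2*r² + r = r + 2*r²)
t = -34395 (t = -24932 - 9463 = -34395)
(98*(-50 - 18) - 27050)/(M(v(-5), -31 - 12) + t) = (98*(-50 - 18) - 27050)/(-71 - 34395) = (98*(-68) - 27050)/(-34466) = (-6664 - 27050)*(-1/34466) = -33714*(-1/34466) = 16857/17233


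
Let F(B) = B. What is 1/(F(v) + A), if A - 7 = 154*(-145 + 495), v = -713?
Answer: 1/53194 ≈ 1.8799e-5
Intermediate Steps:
A = 53907 (A = 7 + 154*(-145 + 495) = 7 + 154*350 = 7 + 53900 = 53907)
1/(F(v) + A) = 1/(-713 + 53907) = 1/53194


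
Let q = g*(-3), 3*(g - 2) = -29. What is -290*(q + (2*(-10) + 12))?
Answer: -4350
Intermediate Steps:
g = -23/3 (g = 2 + (1/3)*(-29) = 2 - 29/3 = -23/3 ≈ -7.6667)
q = 23 (q = -23/3*(-3) = 23)
-290*(q + (2*(-10) + 12)) = -290*(23 + (2*(-10) + 12)) = -290*(23 + (-20 + 12)) = -290*(23 - 8) = -290*15 = -4350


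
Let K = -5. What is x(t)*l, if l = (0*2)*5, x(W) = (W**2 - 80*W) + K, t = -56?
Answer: 0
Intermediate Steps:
x(W) = -5 + W**2 - 80*W (x(W) = (W**2 - 80*W) - 5 = -5 + W**2 - 80*W)
l = 0 (l = 0*5 = 0)
x(t)*l = (-5 + (-56)**2 - 80*(-56))*0 = (-5 + 3136 + 4480)*0 = 7611*0 = 0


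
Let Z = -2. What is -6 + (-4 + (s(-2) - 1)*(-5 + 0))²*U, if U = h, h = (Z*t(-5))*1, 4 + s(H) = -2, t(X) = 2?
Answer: -3850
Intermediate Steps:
s(H) = -6 (s(H) = -4 - 2 = -6)
h = -4 (h = -2*2*1 = -4*1 = -4)
U = -4
-6 + (-4 + (s(-2) - 1)*(-5 + 0))²*U = -6 + (-4 + (-6 - 1)*(-5 + 0))²*(-4) = -6 + (-4 - 7*(-5))²*(-4) = -6 + (-4 + 35)²*(-4) = -6 + 31²*(-4) = -6 + 961*(-4) = -6 - 3844 = -3850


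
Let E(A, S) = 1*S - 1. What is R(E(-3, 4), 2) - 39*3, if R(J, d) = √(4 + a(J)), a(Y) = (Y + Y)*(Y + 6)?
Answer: -117 + √58 ≈ -109.38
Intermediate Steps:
a(Y) = 2*Y*(6 + Y) (a(Y) = (2*Y)*(6 + Y) = 2*Y*(6 + Y))
E(A, S) = -1 + S (E(A, S) = S - 1 = -1 + S)
R(J, d) = √(4 + 2*J*(6 + J))
R(E(-3, 4), 2) - 39*3 = √2*√(2 + (-1 + 4)*(6 + (-1 + 4))) - 39*3 = √2*√(2 + 3*(6 + 3)) - 117 = √2*√(2 + 3*9) - 117 = √2*√(2 + 27) - 117 = √2*√29 - 117 = √58 - 117 = -117 + √58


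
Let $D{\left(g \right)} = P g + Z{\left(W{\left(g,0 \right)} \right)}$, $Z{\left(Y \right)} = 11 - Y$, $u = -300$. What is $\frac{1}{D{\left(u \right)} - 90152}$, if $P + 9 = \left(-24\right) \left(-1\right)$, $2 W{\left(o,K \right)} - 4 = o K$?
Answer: $- \frac{1}{94643} \approx -1.0566 \cdot 10^{-5}$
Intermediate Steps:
$W{\left(o,K \right)} = 2 + \frac{K o}{2}$ ($W{\left(o,K \right)} = 2 + \frac{o K}{2} = 2 + \frac{K o}{2}$)
$P = 15$ ($P = -9 - -24 = -9 + 24 = 15$)
$D{\left(g \right)} = 9 + 15 g$ ($D{\left(g \right)} = 15 g - \left(-9 + \frac{1}{2} \cdot 0 g\right) = 15 g + \left(11 - \left(2 + 0\right)\right) = 15 g + \left(11 - 2\right) = 15 g + 9 = 9 + 15 g$)
$\frac{1}{D{\left(u \right)} - 90152} = \frac{1}{\left(9 + 15 \left(-300\right)\right) - 90152} = \frac{1}{\left(9 - 4500\right) - 90152} = \frac{1}{-4491 - 90152} = \frac{1}{-94643} = - \frac{1}{94643}$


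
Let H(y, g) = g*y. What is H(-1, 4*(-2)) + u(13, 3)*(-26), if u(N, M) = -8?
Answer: 216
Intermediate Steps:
H(-1, 4*(-2)) + u(13, 3)*(-26) = (4*(-2))*(-1) - 8*(-26) = -8*(-1) + 208 = 8 + 208 = 216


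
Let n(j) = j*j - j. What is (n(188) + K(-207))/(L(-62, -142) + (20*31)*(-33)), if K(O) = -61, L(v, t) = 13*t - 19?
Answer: -7019/4465 ≈ -1.5720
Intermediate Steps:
L(v, t) = -19 + 13*t
n(j) = j² - j
(n(188) + K(-207))/(L(-62, -142) + (20*31)*(-33)) = (188*(-1 + 188) - 61)/((-19 + 13*(-142)) + (20*31)*(-33)) = (188*187 - 61)/((-19 - 1846) + 620*(-33)) = (35156 - 61)/(-1865 - 20460) = 35095/(-22325) = 35095*(-1/22325) = -7019/4465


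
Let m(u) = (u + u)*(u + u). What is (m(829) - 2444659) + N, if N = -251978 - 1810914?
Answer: -1758587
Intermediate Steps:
m(u) = 4*u**2 (m(u) = (2*u)*(2*u) = 4*u**2)
N = -2062892
(m(829) - 2444659) + N = (4*829**2 - 2444659) - 2062892 = (4*687241 - 2444659) - 2062892 = (2748964 - 2444659) - 2062892 = 304305 - 2062892 = -1758587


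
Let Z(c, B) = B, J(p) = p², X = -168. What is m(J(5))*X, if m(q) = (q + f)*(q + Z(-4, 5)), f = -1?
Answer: -120960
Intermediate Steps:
m(q) = (-1 + q)*(5 + q) (m(q) = (q - 1)*(q + 5) = (-1 + q)*(5 + q))
m(J(5))*X = (-5 + (5²)² + 4*5²)*(-168) = (-5 + 25² + 4*25)*(-168) = (-5 + 625 + 100)*(-168) = 720*(-168) = -120960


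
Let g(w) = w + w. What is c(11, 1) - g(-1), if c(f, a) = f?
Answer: 13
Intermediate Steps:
g(w) = 2*w
c(11, 1) - g(-1) = 11 - 2*(-1) = 11 - 1*(-2) = 11 + 2 = 13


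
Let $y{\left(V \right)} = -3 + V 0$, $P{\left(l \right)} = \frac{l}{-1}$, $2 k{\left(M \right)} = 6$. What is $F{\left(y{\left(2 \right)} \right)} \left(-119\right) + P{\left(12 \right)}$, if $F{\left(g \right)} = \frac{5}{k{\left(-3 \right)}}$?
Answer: $- \frac{631}{3} \approx -210.33$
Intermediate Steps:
$k{\left(M \right)} = 3$ ($k{\left(M \right)} = \frac{1}{2} \cdot 6 = 3$)
$P{\left(l \right)} = - l$ ($P{\left(l \right)} = l \left(-1\right) = - l$)
$y{\left(V \right)} = -3$ ($y{\left(V \right)} = -3 + 0 = -3$)
$F{\left(g \right)} = \frac{5}{3}$
$F{\left(y{\left(2 \right)} \right)} \left(-119\right) + P{\left(12 \right)} = \frac{5}{3} \left(-119\right) - 12 = - \frac{595}{3} - 12 = - \frac{631}{3}$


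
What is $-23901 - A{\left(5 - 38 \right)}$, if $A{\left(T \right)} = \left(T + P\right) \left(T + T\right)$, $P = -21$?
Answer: $-27465$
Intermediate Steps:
$A{\left(T \right)} = 2 T \left(-21 + T\right)$ ($A{\left(T \right)} = \left(T - 21\right) \left(T + T\right) = \left(-21 + T\right) 2 T = 2 T \left(-21 + T\right)$)
$-23901 - A{\left(5 - 38 \right)} = -23901 - 2 \left(5 - 38\right) \left(-21 + \left(5 - 38\right)\right) = -23901 - 2 \left(-33\right) \left(-21 - 33\right) = -23901 - 2 \left(-33\right) \left(-54\right) = -23901 - 3564 = -27465$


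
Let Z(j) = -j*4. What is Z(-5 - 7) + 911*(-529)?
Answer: -481871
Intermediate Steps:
Z(j) = -4*j
Z(-5 - 7) + 911*(-529) = -4*(-5 - 7) + 911*(-529) = -4*(-12) - 481919 = 48 - 481919 = -481871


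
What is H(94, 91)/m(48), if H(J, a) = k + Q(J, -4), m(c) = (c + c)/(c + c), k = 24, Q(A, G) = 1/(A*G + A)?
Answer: 6767/282 ≈ 23.996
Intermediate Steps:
Q(A, G) = 1/(A + A*G)
m(c) = 1 (m(c) = (2*c)/((2*c)) = (2*c)*(1/(2*c)) = 1)
H(J, a) = 24 - 1/(3*J) (H(J, a) = 24 + 1/(J*(1 - 4)) = 24 + 1/(J*(-3)) = 24 - ⅓/J = 24 - 1/(3*J))
H(94, 91)/m(48) = (24 - ⅓/94)/1 = (24 - ⅓*1/94)*1 = (24 - 1/282)*1 = (6767/282)*1 = 6767/282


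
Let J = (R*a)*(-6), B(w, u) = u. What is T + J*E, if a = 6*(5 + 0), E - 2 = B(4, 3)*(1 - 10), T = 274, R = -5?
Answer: -22226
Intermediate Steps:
E = -25 (E = 2 + 3*(1 - 10) = 2 + 3*(-9) = 2 - 27 = -25)
a = 30 (a = 6*5 = 30)
J = 900 (J = -5*30*(-6) = -150*(-6) = 900)
T + J*E = 274 + 900*(-25) = 274 - 22500 = -22226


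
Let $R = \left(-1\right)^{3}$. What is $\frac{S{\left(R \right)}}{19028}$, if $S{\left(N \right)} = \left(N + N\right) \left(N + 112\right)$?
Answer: $- \frac{111}{9514} \approx -0.011667$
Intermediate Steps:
$R = -1$
$S{\left(N \right)} = 2 N \left(112 + N\right)$
$\frac{S{\left(R \right)}}{19028} = \frac{2 \left(-1\right) \left(112 - 1\right)}{19028} = 2 \left(-1\right) 111 \cdot \frac{1}{19028} = \left(-222\right) \frac{1}{19028} = - \frac{111}{9514}$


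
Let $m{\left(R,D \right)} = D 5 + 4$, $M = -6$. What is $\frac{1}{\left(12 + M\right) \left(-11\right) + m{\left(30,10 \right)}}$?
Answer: $- \frac{1}{12} \approx -0.083333$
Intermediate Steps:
$m{\left(R,D \right)} = 4 + 5 D$ ($m{\left(R,D \right)} = 5 D + 4 = 4 + 5 D$)
$\frac{1}{\left(12 + M\right) \left(-11\right) + m{\left(30,10 \right)}} = \frac{1}{\left(12 - 6\right) \left(-11\right) + \left(4 + 5 \cdot 10\right)} = \frac{1}{6 \left(-11\right) + \left(4 + 50\right)} = \frac{1}{-66 + 54} = \frac{1}{-12} = - \frac{1}{12}$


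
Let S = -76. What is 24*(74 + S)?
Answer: -48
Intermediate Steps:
24*(74 + S) = 24*(74 - 76) = 24*(-2) = -48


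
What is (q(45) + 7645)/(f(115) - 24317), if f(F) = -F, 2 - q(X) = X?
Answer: -1267/4072 ≈ -0.31115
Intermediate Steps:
q(X) = 2 - X
(q(45) + 7645)/(f(115) - 24317) = ((2 - 1*45) + 7645)/(-1*115 - 24317) = ((2 - 45) + 7645)/(-115 - 24317) = (-43 + 7645)/(-24432) = 7602*(-1/24432) = -1267/4072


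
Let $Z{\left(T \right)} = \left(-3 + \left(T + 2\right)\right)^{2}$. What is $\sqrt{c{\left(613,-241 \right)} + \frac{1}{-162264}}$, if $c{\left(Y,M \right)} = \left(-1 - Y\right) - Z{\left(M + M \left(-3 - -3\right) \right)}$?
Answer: $\frac{i \sqrt{389533351510038}}{81132} \approx 243.27 i$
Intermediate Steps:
$Z{\left(T \right)} = \left(-1 + T\right)^{2}$ ($Z{\left(T \right)} = \left(-3 + \left(2 + T\right)\right)^{2} = \left(-1 + T\right)^{2}$)
$c{\left(Y,M \right)} = -1 - Y - \left(-1 + M\right)^{2}$ ($c{\left(Y,M \right)} = \left(-1 - Y\right) - \left(-1 + \left(M + M \left(-3 - -3\right)\right)\right)^{2} = \left(-1 - Y\right) - \left(-1 + \left(M + M \left(-3 + 3\right)\right)\right)^{2} = \left(-1 - Y\right) - \left(-1 + \left(M + M 0\right)\right)^{2} = \left(-1 - Y\right) - \left(-1 + \left(M + 0\right)\right)^{2} = \left(-1 - Y\right) - \left(-1 + M\right)^{2} = -1 - Y - \left(-1 + M\right)^{2}$)
$\sqrt{c{\left(613,-241 \right)} + \frac{1}{-162264}} = \sqrt{\left(-1 - 613 - \left(-1 - 241\right)^{2}\right) + \frac{1}{-162264}} = \sqrt{\left(-1 - 613 - \left(-242\right)^{2}\right) - \frac{1}{162264}} = \sqrt{\left(-1 - 613 - 58564\right) - \frac{1}{162264}} = \sqrt{-59178 - \frac{1}{162264}} = \sqrt{- \frac{9602458993}{162264}} = \frac{i \sqrt{389533351510038}}{81132}$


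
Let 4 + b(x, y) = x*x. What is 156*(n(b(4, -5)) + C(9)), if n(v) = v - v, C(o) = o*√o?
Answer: 4212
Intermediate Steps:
b(x, y) = -4 + x² (b(x, y) = -4 + x*x = -4 + x²)
C(o) = o^(3/2)
n(v) = 0
156*(n(b(4, -5)) + C(9)) = 156*(0 + 9^(3/2)) = 156*(0 + 27) = 156*27 = 4212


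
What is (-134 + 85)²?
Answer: 2401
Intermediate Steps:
(-134 + 85)² = (-49)² = 2401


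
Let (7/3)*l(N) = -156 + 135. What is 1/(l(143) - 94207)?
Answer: -1/94216 ≈ -1.0614e-5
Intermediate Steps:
l(N) = -9 (l(N) = 3*(-156 + 135)/7 = (3/7)*(-21) = -9)
1/(l(143) - 94207) = 1/(-9 - 94207) = 1/(-94216) = -1/94216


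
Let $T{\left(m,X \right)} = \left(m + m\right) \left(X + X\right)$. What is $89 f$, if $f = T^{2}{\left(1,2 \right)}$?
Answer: $5696$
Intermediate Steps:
$T{\left(m,X \right)} = 4 X m$ ($T{\left(m,X \right)} = 2 m 2 X = 4 X m$)
$f = 64$ ($f = \left(4 \cdot 2 \cdot 1\right)^{2} = 8^{2} = 64$)
$89 f = 89 \cdot 64 = 5696$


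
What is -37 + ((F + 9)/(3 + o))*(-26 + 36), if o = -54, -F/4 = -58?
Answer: -4297/51 ≈ -84.255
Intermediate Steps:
F = 232 (F = -4*(-58) = 232)
-37 + ((F + 9)/(3 + o))*(-26 + 36) = -37 + ((232 + 9)/(3 - 54))*(-26 + 36) = -37 + (241/(-51))*10 = -37 + (241*(-1/51))*10 = -37 - 241/51*10 = -37 - 2410/51 = -4297/51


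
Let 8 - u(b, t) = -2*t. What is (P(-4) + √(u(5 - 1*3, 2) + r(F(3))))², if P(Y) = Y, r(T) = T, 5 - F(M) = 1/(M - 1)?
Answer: (8 - √66)²/4 ≈ 0.0038464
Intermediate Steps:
u(b, t) = 8 + 2*t (u(b, t) = 8 - (-2)*t = 8 + 2*t)
F(M) = 5 - 1/(-1 + M) (F(M) = 5 - 1/(M - 1) = 5 - 1/(-1 + M))
(P(-4) + √(u(5 - 1*3, 2) + r(F(3))))² = (-4 + √((8 + 2*2) + (-6 + 5*3)/(-1 + 3)))² = (-4 + √((8 + 4) + (-6 + 15)/2))² = (-4 + √(12 + (½)*9))² = (-4 + √(12 + 9/2))² = (-4 + √(33/2))² = (-4 + √66/2)²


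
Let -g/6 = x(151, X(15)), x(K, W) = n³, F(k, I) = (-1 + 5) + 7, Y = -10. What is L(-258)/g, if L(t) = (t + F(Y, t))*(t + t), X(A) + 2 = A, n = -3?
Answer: 21242/27 ≈ 786.74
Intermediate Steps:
X(A) = -2 + A
F(k, I) = 11 (F(k, I) = 4 + 7 = 11)
x(K, W) = -27 (x(K, W) = (-3)³ = -27)
g = 162 (g = -6*(-27) = 162)
L(t) = 2*t*(11 + t) (L(t) = (t + 11)*(t + t) = (11 + t)*(2*t) = 2*t*(11 + t))
L(-258)/g = (2*(-258)*(11 - 258))/162 = (2*(-258)*(-247))*(1/162) = 127452*(1/162) = 21242/27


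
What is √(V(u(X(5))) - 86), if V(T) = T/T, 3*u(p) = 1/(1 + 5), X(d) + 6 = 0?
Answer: I*√85 ≈ 9.2195*I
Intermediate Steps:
X(d) = -6 (X(d) = -6 + 0 = -6)
u(p) = 1/18 (u(p) = 1/(3*(1 + 5)) = (⅓)/6 = (⅓)*(⅙) = 1/18)
V(T) = 1
√(V(u(X(5))) - 86) = √(1 - 86) = √(-85) = I*√85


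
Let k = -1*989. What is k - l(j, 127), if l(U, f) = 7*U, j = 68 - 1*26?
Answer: -1283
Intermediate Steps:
k = -989
j = 42 (j = 68 - 26 = 42)
k - l(j, 127) = -989 - 7*42 = -989 - 1*294 = -989 - 294 = -1283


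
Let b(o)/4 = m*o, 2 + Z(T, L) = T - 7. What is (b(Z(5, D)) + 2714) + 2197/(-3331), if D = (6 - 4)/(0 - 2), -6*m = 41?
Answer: 28206979/9993 ≈ 2822.7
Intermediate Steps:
m = -41/6 (m = -1/6*41 = -41/6 ≈ -6.8333)
D = -1 (D = 2/(-2) = 2*(-1/2) = -1)
Z(T, L) = -9 + T (Z(T, L) = -2 + (T - 7) = -2 + (-7 + T) = -9 + T)
b(o) = -82*o/3 (b(o) = 4*(-41*o/6) = -82*o/3)
(b(Z(5, D)) + 2714) + 2197/(-3331) = (-82*(-9 + 5)/3 + 2714) + 2197/(-3331) = (-82/3*(-4) + 2714) + 2197*(-1/3331) = (328/3 + 2714) - 2197/3331 = 8470/3 - 2197/3331 = 28206979/9993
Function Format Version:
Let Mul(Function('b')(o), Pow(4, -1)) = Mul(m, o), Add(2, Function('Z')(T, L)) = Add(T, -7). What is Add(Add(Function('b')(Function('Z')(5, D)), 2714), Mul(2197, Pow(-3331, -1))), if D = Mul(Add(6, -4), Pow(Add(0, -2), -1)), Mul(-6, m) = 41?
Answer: Rational(28206979, 9993) ≈ 2822.7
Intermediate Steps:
m = Rational(-41, 6) (m = Mul(Rational(-1, 6), 41) = Rational(-41, 6) ≈ -6.8333)
D = -1 (D = Mul(2, Pow(-2, -1)) = Mul(2, Rational(-1, 2)) = -1)
Function('Z')(T, L) = Add(-9, T) (Function('Z')(T, L) = Add(-2, Add(T, -7)) = Add(-2, Add(-7, T)) = Add(-9, T))
Function('b')(o) = Mul(Rational(-82, 3), o) (Function('b')(o) = Mul(4, Mul(Rational(-41, 6), o)) = Mul(Rational(-82, 3), o))
Add(Add(Function('b')(Function('Z')(5, D)), 2714), Mul(2197, Pow(-3331, -1))) = Add(Add(Mul(Rational(-82, 3), Add(-9, 5)), 2714), Mul(2197, Pow(-3331, -1))) = Add(Add(Mul(Rational(-82, 3), -4), 2714), Mul(2197, Rational(-1, 3331))) = Add(Add(Rational(328, 3), 2714), Rational(-2197, 3331)) = Add(Rational(8470, 3), Rational(-2197, 3331)) = Rational(28206979, 9993)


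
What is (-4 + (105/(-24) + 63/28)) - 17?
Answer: -185/8 ≈ -23.125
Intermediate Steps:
(-4 + (105/(-24) + 63/28)) - 17 = (-4 + (105*(-1/24) + 63*(1/28))) - 17 = (-4 + (-35/8 + 9/4)) - 17 = (-4 - 17/8) - 17 = -49/8 - 17 = -185/8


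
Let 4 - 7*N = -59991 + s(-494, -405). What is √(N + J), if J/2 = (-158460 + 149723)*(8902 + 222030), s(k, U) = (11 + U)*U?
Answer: I*√4035319993 ≈ 63524.0*I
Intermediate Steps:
s(k, U) = U*(11 + U)
N = -14225 (N = 4/7 - (-59991 - 405*(11 - 405))/7 = 4/7 - (-59991 - 405*(-394))/7 = 4/7 - (-59991 + 159570)/7 = 4/7 - ⅐*99579 = 4/7 - 99579/7 = -14225)
J = -4035305768 (J = 2*((-158460 + 149723)*(8902 + 222030)) = 2*(-8737*230932) = 2*(-2017652884) = -4035305768)
√(N + J) = √(-14225 - 4035305768) = √(-4035319993) = I*√4035319993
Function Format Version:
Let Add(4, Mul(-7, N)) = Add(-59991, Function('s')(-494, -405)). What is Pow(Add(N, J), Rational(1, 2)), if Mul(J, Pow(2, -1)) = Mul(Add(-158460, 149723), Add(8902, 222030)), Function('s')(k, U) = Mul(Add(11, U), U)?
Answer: Mul(I, Pow(4035319993, Rational(1, 2))) ≈ Mul(63524., I)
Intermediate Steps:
Function('s')(k, U) = Mul(U, Add(11, U))
N = -14225 (N = Add(Rational(4, 7), Mul(Rational(-1, 7), Add(-59991, Mul(-405, Add(11, -405))))) = Add(Rational(4, 7), Mul(Rational(-1, 7), Add(-59991, Mul(-405, -394)))) = Add(Rational(4, 7), Mul(Rational(-1, 7), Add(-59991, 159570))) = Add(Rational(4, 7), Mul(Rational(-1, 7), 99579)) = Add(Rational(4, 7), Rational(-99579, 7)) = -14225)
J = -4035305768 (J = Mul(2, Mul(Add(-158460, 149723), Add(8902, 222030))) = Mul(2, Mul(-8737, 230932)) = Mul(2, -2017652884) = -4035305768)
Pow(Add(N, J), Rational(1, 2)) = Pow(Add(-14225, -4035305768), Rational(1, 2)) = Pow(-4035319993, Rational(1, 2)) = Mul(I, Pow(4035319993, Rational(1, 2)))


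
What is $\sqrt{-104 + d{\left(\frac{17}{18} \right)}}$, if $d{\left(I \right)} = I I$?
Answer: $\frac{i \sqrt{33407}}{18} \approx 10.154 i$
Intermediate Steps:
$d{\left(I \right)} = I^{2}$
$\sqrt{-104 + d{\left(\frac{17}{18} \right)}} = \sqrt{-104 + \left(\frac{17}{18}\right)^{2}} = \sqrt{-104 + \frac{289}{324}} = \sqrt{- \frac{33407}{324}} = \frac{i \sqrt{33407}}{18}$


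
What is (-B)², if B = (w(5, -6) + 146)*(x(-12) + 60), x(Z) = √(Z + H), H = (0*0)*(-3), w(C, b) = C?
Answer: 81809988 + 5472240*I*√3 ≈ 8.181e+7 + 9.4782e+6*I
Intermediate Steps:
H = 0 (H = 0*(-3) = 0)
x(Z) = √Z (x(Z) = √(Z + 0) = √Z)
B = 9060 + 302*I*√3 (B = (5 + 146)*(√(-12) + 60) = 151*(2*I*√3 + 60) = 151*(60 + 2*I*√3) = 9060 + 302*I*√3 ≈ 9060.0 + 523.08*I)
(-B)² = (-(9060 + 302*I*√3))² = (-9060 - 302*I*√3)²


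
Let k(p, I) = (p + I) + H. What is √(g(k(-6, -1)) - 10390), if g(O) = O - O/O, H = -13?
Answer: I*√10411 ≈ 102.03*I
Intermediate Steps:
k(p, I) = -13 + I + p (k(p, I) = (p + I) - 13 = (I + p) - 13 = -13 + I + p)
g(O) = -1 + O (g(O) = O - 1*1 = O - 1 = -1 + O)
√(g(k(-6, -1)) - 10390) = √((-1 + (-13 - 1 - 6)) - 10390) = √((-1 - 20) - 10390) = √(-21 - 10390) = √(-10411) = I*√10411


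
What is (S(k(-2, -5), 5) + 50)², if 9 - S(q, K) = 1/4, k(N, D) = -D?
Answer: 55225/16 ≈ 3451.6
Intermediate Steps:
S(q, K) = 35/4 (S(q, K) = 9 - 1/4 = 9 - 1*¼ = 9 - ¼ = 35/4)
(S(k(-2, -5), 5) + 50)² = (35/4 + 50)² = (235/4)² = 55225/16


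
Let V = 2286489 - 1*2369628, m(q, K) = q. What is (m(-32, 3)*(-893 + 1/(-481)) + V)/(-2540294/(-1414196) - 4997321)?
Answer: 18557625084558/1699658913283591 ≈ 0.010918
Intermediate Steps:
V = -83139 (V = 2286489 - 2369628 = -83139)
(m(-32, 3)*(-893 + 1/(-481)) + V)/(-2540294/(-1414196) - 4997321) = (-32*(-893 + 1/(-481)) - 83139)/(-2540294/(-1414196) - 4997321) = (-32*(-893 - 1/481) - 83139)/(-2540294*(-1/1414196) - 4997321) = (-32*(-429534/481) - 83139)/(1270147/707098 - 4997321) = (13745088/481 - 83139)/(-3533594414311/707098) = -26244771/481*(-707098/3533594414311) = 18557625084558/1699658913283591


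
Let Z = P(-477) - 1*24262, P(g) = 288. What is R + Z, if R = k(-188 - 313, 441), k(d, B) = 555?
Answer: -23419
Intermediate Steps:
Z = -23974 (Z = 288 - 1*24262 = 288 - 24262 = -23974)
R = 555
R + Z = 555 - 23974 = -23419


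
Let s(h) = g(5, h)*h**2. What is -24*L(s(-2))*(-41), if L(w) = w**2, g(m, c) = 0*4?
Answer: 0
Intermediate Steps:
g(m, c) = 0
s(h) = 0 (s(h) = 0*h**2 = 0)
-24*L(s(-2))*(-41) = -24*0**2*(-41) = -24*0*(-41) = 0*(-41) = 0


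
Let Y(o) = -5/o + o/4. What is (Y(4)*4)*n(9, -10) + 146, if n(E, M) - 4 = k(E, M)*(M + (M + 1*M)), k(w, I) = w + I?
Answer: 112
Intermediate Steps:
k(w, I) = I + w
Y(o) = -5/o + o/4 (Y(o) = -5/o + o*(¼) = -5/o + o/4)
n(E, M) = 4 + 3*M*(E + M) (n(E, M) = 4 + (M + E)*(M + (M + 1*M)) = 4 + (E + M)*(M + (M + M)) = 4 + (E + M)*(M + 2*M) = 4 + (E + M)*(3*M) = 4 + 3*M*(E + M))
(Y(4)*4)*n(9, -10) + 146 = ((-5/4 + (¼)*4)*4)*(4 + 3*(-10)*(9 - 10)) + 146 = ((-5*¼ + 1)*4)*(4 + 3*(-10)*(-1)) + 146 = ((-5/4 + 1)*4)*(4 + 30) + 146 = -¼*4*34 + 146 = -1*34 + 146 = -34 + 146 = 112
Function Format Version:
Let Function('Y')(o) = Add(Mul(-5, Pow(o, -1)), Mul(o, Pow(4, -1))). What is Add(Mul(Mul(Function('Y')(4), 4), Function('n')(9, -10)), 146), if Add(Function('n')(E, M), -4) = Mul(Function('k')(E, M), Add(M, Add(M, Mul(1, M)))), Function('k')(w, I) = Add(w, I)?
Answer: 112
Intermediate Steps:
Function('k')(w, I) = Add(I, w)
Function('Y')(o) = Add(Mul(-5, Pow(o, -1)), Mul(Rational(1, 4), o)) (Function('Y')(o) = Add(Mul(-5, Pow(o, -1)), Mul(o, Rational(1, 4))) = Add(Mul(-5, Pow(o, -1)), Mul(Rational(1, 4), o)))
Function('n')(E, M) = Add(4, Mul(3, M, Add(E, M))) (Function('n')(E, M) = Add(4, Mul(Add(M, E), Add(M, Add(M, Mul(1, M))))) = Add(4, Mul(Add(E, M), Add(M, Add(M, M)))) = Add(4, Mul(Add(E, M), Add(M, Mul(2, M)))) = Add(4, Mul(Add(E, M), Mul(3, M))) = Add(4, Mul(3, M, Add(E, M))))
Add(Mul(Mul(Function('Y')(4), 4), Function('n')(9, -10)), 146) = Add(Mul(Mul(Add(Mul(-5, Pow(4, -1)), Mul(Rational(1, 4), 4)), 4), Add(4, Mul(3, -10, Add(9, -10)))), 146) = Add(Mul(Mul(Add(Mul(-5, Rational(1, 4)), 1), 4), Add(4, Mul(3, -10, -1))), 146) = Add(Mul(Mul(Add(Rational(-5, 4), 1), 4), Add(4, 30)), 146) = Add(Mul(Mul(Rational(-1, 4), 4), 34), 146) = Add(Mul(-1, 34), 146) = Add(-34, 146) = 112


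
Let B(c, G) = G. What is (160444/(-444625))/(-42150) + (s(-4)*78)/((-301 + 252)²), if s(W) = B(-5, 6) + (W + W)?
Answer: -1461600999478/22498502971875 ≈ -0.064964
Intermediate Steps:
s(W) = 6 + 2*W (s(W) = 6 + (W + W) = 6 + 2*W)
(160444/(-444625))/(-42150) + (s(-4)*78)/((-301 + 252)²) = (160444/(-444625))/(-42150) + ((6 + 2*(-4))*78)/((-301 + 252)²) = (160444*(-1/444625))*(-1/42150) + ((6 - 8)*78)/((-49)²) = -160444/444625*(-1/42150) - 2*78/2401 = 80222/9370471875 - 156*1/2401 = 80222/9370471875 - 156/2401 = -1461600999478/22498502971875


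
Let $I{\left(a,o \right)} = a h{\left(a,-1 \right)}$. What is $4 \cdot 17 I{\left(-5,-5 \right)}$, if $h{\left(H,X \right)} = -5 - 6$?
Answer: $3740$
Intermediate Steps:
$h{\left(H,X \right)} = -11$ ($h{\left(H,X \right)} = -5 - 6 = -11$)
$I{\left(a,o \right)} = - 11 a$ ($I{\left(a,o \right)} = a \left(-11\right) = - 11 a$)
$4 \cdot 17 I{\left(-5,-5 \right)} = 4 \cdot 17 \left(\left(-11\right) \left(-5\right)\right) = 68 \cdot 55 = 3740$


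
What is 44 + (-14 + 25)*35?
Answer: 429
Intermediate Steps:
44 + (-14 + 25)*35 = 44 + 11*35 = 44 + 385 = 429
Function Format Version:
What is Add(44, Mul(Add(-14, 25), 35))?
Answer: 429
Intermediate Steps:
Add(44, Mul(Add(-14, 25), 35)) = Add(44, Mul(11, 35)) = Add(44, 385) = 429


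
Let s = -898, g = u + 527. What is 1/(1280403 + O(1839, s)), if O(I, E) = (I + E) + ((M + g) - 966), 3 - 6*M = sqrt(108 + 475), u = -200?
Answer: 23052699/29523718398853 + 3*sqrt(583)/29523718398853 ≈ 7.8082e-7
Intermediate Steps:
M = 1/2 - sqrt(583)/6 (M = 1/2 - sqrt(108 + 475)/6 = 1/2 - sqrt(583)/6 ≈ -3.5242)
g = 327 (g = -200 + 527 = 327)
O(I, E) = -1277/2 + E + I - sqrt(583)/6 (O(I, E) = (I + E) + (((1/2 - sqrt(583)/6) + 327) - 966) = (E + I) + ((655/2 - sqrt(583)/6) - 966) = (E + I) + (-1277/2 - sqrt(583)/6) = -1277/2 + E + I - sqrt(583)/6)
1/(1280403 + O(1839, s)) = 1/(1280403 + (-1277/2 - 898 + 1839 - sqrt(583)/6)) = 1/(1280403 + (605/2 - sqrt(583)/6)) = 1/(2561411/2 - sqrt(583)/6)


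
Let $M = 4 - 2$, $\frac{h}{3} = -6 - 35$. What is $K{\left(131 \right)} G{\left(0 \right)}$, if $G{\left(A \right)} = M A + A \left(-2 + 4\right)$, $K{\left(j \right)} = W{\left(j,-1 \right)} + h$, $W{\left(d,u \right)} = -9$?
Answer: $0$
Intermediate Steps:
$h = -123$ ($h = 3 \left(-6 - 35\right) = 3 \left(-41\right) = -123$)
$K{\left(j \right)} = -132$ ($K{\left(j \right)} = -9 - 123 = -132$)
$M = 2$ ($M = 4 - 2 = 2$)
$G{\left(A \right)} = 4 A$ ($G{\left(A \right)} = 2 A + A \left(-2 + 4\right) = 2 A + A 2 = 2 A + 2 A = 4 A$)
$K{\left(131 \right)} G{\left(0 \right)} = - 132 \cdot 4 \cdot 0 = \left(-132\right) 0 = 0$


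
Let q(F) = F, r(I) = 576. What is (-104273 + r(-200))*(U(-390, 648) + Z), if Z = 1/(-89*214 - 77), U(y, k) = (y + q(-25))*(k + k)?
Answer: 1066535499744737/19123 ≈ 5.5772e+10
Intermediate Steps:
U(y, k) = 2*k*(-25 + y) (U(y, k) = (y - 25)*(k + k) = (-25 + y)*(2*k) = 2*k*(-25 + y))
Z = -1/19123 (Z = 1/(-19046 - 77) = 1/(-19123) = -1/19123 ≈ -5.2293e-5)
(-104273 + r(-200))*(U(-390, 648) + Z) = (-104273 + 576)*(2*648*(-25 - 390) - 1/19123) = -103697*(2*648*(-415) - 1/19123) = -103697*(-537840 - 1/19123) = -103697*(-10285114321/19123) = 1066535499744737/19123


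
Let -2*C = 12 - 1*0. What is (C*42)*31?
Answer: -7812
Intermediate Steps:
C = -6 (C = -(12 - 1*0)/2 = -(12 + 0)/2 = -½*12 = -6)
(C*42)*31 = -6*42*31 = -252*31 = -7812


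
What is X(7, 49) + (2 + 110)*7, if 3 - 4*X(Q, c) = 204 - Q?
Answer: 1471/2 ≈ 735.50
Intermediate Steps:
X(Q, c) = -201/4 + Q/4 (X(Q, c) = 3/4 - (204 - Q)/4 = 3/4 + (-51 + Q/4) = -201/4 + Q/4)
X(7, 49) + (2 + 110)*7 = (-201/4 + (1/4)*7) + (2 + 110)*7 = (-201/4 + 7/4) + 112*7 = -97/2 + 784 = 1471/2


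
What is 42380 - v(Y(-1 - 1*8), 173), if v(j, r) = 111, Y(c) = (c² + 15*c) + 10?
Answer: 42269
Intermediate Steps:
Y(c) = 10 + c² + 15*c
42380 - v(Y(-1 - 1*8), 173) = 42380 - 1*111 = 42380 - 111 = 42269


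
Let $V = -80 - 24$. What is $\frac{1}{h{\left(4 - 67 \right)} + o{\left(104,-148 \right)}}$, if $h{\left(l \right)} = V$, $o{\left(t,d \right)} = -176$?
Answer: $- \frac{1}{280} \approx -0.0035714$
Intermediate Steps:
$V = -104$
$h{\left(l \right)} = -104$
$\frac{1}{h{\left(4 - 67 \right)} + o{\left(104,-148 \right)}} = \frac{1}{-104 - 176} = \frac{1}{-280} = - \frac{1}{280}$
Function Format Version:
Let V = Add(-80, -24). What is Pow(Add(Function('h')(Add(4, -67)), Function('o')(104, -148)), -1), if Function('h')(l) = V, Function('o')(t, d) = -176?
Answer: Rational(-1, 280) ≈ -0.0035714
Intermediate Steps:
V = -104
Function('h')(l) = -104
Pow(Add(Function('h')(Add(4, -67)), Function('o')(104, -148)), -1) = Pow(Add(-104, -176), -1) = Pow(-280, -1) = Rational(-1, 280)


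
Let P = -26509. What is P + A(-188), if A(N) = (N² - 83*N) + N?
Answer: 24251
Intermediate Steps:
A(N) = N² - 82*N
P + A(-188) = -26509 - 188*(-82 - 188) = -26509 - 188*(-270) = -26509 + 50760 = 24251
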